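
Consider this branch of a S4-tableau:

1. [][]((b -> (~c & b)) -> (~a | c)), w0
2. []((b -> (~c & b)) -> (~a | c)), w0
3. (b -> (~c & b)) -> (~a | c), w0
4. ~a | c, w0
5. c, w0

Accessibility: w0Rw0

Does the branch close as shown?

Not closed

There is no literal clash: for every atom and world, at most one sign appears.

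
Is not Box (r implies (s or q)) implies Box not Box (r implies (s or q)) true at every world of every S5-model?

Tableau for the negation not (not Box (r implies (s or q)) implies Box not Box (r implies (s or q))):
1. not (not Box (r implies (s or q)) implies Box not Box (r implies (s or q))), u
2. not Box (r implies (s or q)), u   [neg-implies-rule on 1]
3. not Box not Box (r implies (s or q)), u   [neg-implies-rule on 1]
4. not (r implies (s or q)), v   [neg-Box-rule on 2: fresh world v, uRv]
5. r, v   [neg-implies-rule on 4]
6. not (s or q), v   [neg-implies-rule on 4]
7. not s, v   [neg-or-rule on 6]
8. not q, v   [neg-or-rule on 6]
9. Box (r implies (s or q)), w   [neg-Box-rule on 3: fresh world w, uRw]
10. r implies (s or q), u   [Box-rule on 9 via wRu]
11. r implies (s or q), v   [Box-rule on 9 via wRv]
12. r implies (s or q), w   [Box-rule on 9 via wRw]
13. s or q, u   [implies-rule on 10 (branches; this branch)]
14. s or q, v   [implies-rule on 11 (branches; this branch)]
15. s or q, w   [implies-rule on 12 (branches; this branch)]
16. q, u   [or-rule on 13 (branches; this branch)]
17. q, v   [or-rule on 14 (branches; this branch)]
Accessibility: uRu, uRv, uRw, vRu, vRv, vRw, wRu, wRv, wRw
Branch closes: q and not q both at v.
All branches of the negation close; one closing branch shown above.

Yes, valid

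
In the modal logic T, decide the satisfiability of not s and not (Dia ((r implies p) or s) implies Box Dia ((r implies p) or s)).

1. not s and not (Dia ((r implies p) or s) implies Box Dia ((r implies p) or s)), w0
2. not s, w0
3. not (Dia ((r implies p) or s) implies Box Dia ((r implies p) or s)), w0
4. Dia ((r implies p) or s), w0
5. not Box Dia ((r implies p) or s), w0
6. (r implies p) or s, w1
7. s, w1
8. not Dia ((r implies p) or s), w2
9. not ((r implies p) or s), w2
10. not (r implies p), w2
11. not s, w2
12. r, w2
13. not p, w2
Accessibility: w0Rw0, w0Rw1, w0Rw2, w1Rw1, w2Rw2

Satisfiable (open branch found)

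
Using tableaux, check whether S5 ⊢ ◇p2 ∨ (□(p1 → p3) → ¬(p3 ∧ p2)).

Yes, valid

Tableau for the negation ¬(◇p2 ∨ (□(p1 → p3) → ¬(p3 ∧ p2))):
1. ¬(◇p2 ∨ (□(p1 → p3) → ¬(p3 ∧ p2))), 0
2. ¬◇p2, 0
3. ¬(□(p1 → p3) → ¬(p3 ∧ p2)), 0
4. □(p1 → p3), 0
5. p3 ∧ p2, 0
6. p3, 0
7. p2, 0
8. ¬p2, 0
Accessibility: 0R0
Branch closes: p2 and ¬p2 both at 0.
Every branch of the negation's tableau closes; the branch above is one of them.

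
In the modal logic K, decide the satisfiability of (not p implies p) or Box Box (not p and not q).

1. (not p implies p) or Box Box (not p and not q), u
2. Box Box (not p and not q), u

Satisfiable (open branch found)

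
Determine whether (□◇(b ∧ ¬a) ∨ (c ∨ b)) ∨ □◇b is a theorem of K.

Tableau for the negation ¬((□◇(b ∧ ¬a) ∨ (c ∨ b)) ∨ □◇b):
1. ¬((□◇(b ∧ ¬a) ∨ (c ∨ b)) ∨ □◇b), w0
2. ¬(□◇(b ∧ ¬a) ∨ (c ∨ b)), w0
3. ¬□◇b, w0
4. ¬□◇(b ∧ ¬a), w0
5. ¬(c ∨ b), w0
6. ¬c, w0
7. ¬b, w0
8. ¬◇b, w1
9. ¬◇(b ∧ ¬a), w2
Accessibility: w0Rw1, w0Rw2
The negation has an open branch (countermodel exists).

No, not valid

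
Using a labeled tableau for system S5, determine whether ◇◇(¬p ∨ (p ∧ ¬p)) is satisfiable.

Satisfiable (open branch found)

1. ◇◇(¬p ∨ (p ∧ ¬p)), w0
2. ◇(¬p ∨ (p ∧ ¬p)), w1
3. ¬p ∨ (p ∧ ¬p), w2
4. ¬p, w2
Accessibility: w0Rw0, w0Rw1, w0Rw2, w1Rw0, w1Rw1, w1Rw2, w2Rw0, w2Rw1, w2Rw2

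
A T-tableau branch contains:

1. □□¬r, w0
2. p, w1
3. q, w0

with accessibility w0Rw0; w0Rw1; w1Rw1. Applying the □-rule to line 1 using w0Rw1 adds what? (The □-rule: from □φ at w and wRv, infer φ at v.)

□¬r, w1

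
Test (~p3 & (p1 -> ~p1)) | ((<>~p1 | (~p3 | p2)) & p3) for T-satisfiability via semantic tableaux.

1. (~p3 & (p1 -> ~p1)) | ((<>~p1 | (~p3 | p2)) & p3), 0
2. (<>~p1 | (~p3 | p2)) & p3, 0
3. <>~p1 | (~p3 | p2), 0
4. p3, 0
5. ~p3 | p2, 0
6. p2, 0
Accessibility: 0R0

Satisfiable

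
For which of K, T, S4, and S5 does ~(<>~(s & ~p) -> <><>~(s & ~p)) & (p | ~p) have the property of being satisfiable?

K-tableau for the formula:
1. ~(<>~(s & ~p) -> <><>~(s & ~p)) & (p | ~p), u
2. ~(<>~(s & ~p) -> <><>~(s & ~p)), u
3. p | ~p, u
4. <>~(s & ~p), u
5. ~<><>~(s & ~p), u
6. ~p, u
7. ~(s & ~p), v
8. ~<>~(s & ~p), v
9. p, v
Accessibility: uRv
Complete open branch: satisfiable in K.
T-tableau for the formula:
1. ~(<>~(s & ~p) -> <><>~(s & ~p)) & (p | ~p), u
2. ~(<>~(s & ~p) -> <><>~(s & ~p)), u
3. p | ~p, u
4. <>~(s & ~p), u
5. ~<><>~(s & ~p), u
6. ~<>~(s & ~p), u
7. s & ~p, u
8. s, u
9. ~p, u
10. ~(s & ~p), v
11. ~<>~(s & ~p), v
12. s & ~p, v
13. s, v
14. ~p, v
15. p, v
Accessibility: uRu, uRv, vRv
Branch closes: p and ~p both at v.
Every branch closes (one shown): unsatisfiable in T, hence also in S4, S5 (every S4/S5-frame is a T-frame).

K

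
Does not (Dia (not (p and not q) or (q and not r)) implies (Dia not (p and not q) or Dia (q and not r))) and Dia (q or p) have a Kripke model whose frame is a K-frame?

1. not (Dia (not (p and not q) or (q and not r)) implies (Dia not (p and not q) or Dia (q and not r))) and Dia (q or p), 0
2. not (Dia (not (p and not q) or (q and not r)) implies (Dia not (p and not q) or Dia (q and not r))), 0
3. Dia (q or p), 0
4. Dia (not (p and not q) or (q and not r)), 0
5. not (Dia not (p and not q) or Dia (q and not r)), 0
6. not Dia not (p and not q), 0
7. not Dia (q and not r), 0
8. q or p, 1
9. p and not q, 1
10. p, 1
11. not q, 1
12. not (q and not r), 1
13. r, 1
14. not (p and not q) or (q and not r), 2
15. p and not q, 2
16. p, 2
17. not q, 2
18. not (q and not r), 2
19. not (p and not q), 2
20. r, 2
21. q, 2
Accessibility: 0R1, 0R2
Branch closes: q and not q both at 2.
(One branch shown.) All branches close.

Unsatisfiable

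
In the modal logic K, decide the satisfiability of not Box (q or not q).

1. not Box (q or not q), u
2. not (q or not q), v
3. not q, v
4. q, v
Accessibility: uRv
Branch closes: q and not q both at v.
(One branch shown.) All branches close.

Unsatisfiable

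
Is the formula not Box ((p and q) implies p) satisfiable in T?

No, unsatisfiable

1. not Box ((p and q) implies p), 0
2. not ((p and q) implies p), 1
3. p and q, 1
4. not p, 1
5. p, 1
6. q, 1
Accessibility: 0R0, 0R1, 1R1
Branch closes: p and not p both at 1.
Every branch closes; the branch above is one of them.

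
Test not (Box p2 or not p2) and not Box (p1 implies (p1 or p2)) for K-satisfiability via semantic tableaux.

1. not (Box p2 or not p2) and not Box (p1 implies (p1 or p2)), 0
2. not (Box p2 or not p2), 0   [and-rule on 1]
3. not Box (p1 implies (p1 or p2)), 0   [and-rule on 1]
4. not Box p2, 0   [neg-or-rule on 2]
5. p2, 0   [neg-or-rule on 2]
6. not (p1 implies (p1 or p2)), 1   [neg-Box-rule on 3: fresh world 1, 0R1]
7. p1, 1   [neg-implies-rule on 6]
8. not (p1 or p2), 1   [neg-implies-rule on 6]
9. not p1, 1   [neg-or-rule on 8]
10. not p2, 1   [neg-or-rule on 8]
Accessibility: 0R1
Branch closes: p1 and not p1 both at 1.
All branches of the tableau close; one closing branch shown above.

Unsatisfiable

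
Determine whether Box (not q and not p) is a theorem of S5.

Not valid

Tableau for the negation not Box (not q and not p):
1. not Box (not q and not p), u
2. not (not q and not p), v
3. p, v
Accessibility: uRu, uRv, vRu, vRv
The negation has an open branch (countermodel exists).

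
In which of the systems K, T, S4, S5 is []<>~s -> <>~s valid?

T-tableau for the negation ~([]<>~s -> <>~s):
1. ~([]<>~s -> <>~s), w0
2. []<>~s, w0
3. ~<>~s, w0
4. <>~s, w0
5. s, w0
6. ~s, w1
7. <>~s, w1
8. s, w1
Accessibility: w0Rw0, w0Rw1, w1Rw1
Branch closes: s and ~s both at w1.
Every branch closes (one shown): valid in T, hence also in S4, S5 (every theorem of T is a theorem of S4 and S5).
K-tableau for the negation ~([]<>~s -> <>~s):
1. ~([]<>~s -> <>~s), w0
2. []<>~s, w0
3. ~<>~s, w0
Complete open branch: countermodel on a K-frame, so not valid in K.

T, S4, S5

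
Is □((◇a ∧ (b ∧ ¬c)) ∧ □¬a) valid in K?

Invalid (countermodel exists)

Tableau for the negation ¬□((◇a ∧ (b ∧ ¬c)) ∧ □¬a):
1. ¬□((◇a ∧ (b ∧ ¬c)) ∧ □¬a), 0
2. ¬((◇a ∧ (b ∧ ¬c)) ∧ □¬a), 1
3. ¬□¬a, 1
4. a, 2
Accessibility: 0R1, 1R2
The negation has an open branch (countermodel exists).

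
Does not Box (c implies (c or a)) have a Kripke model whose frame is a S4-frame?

Unsatisfiable (every branch closes)

1. not Box (c implies (c or a)), w0
2. not (c implies (c or a)), w1
3. c, w1
4. not (c or a), w1
5. not c, w1
6. not a, w1
Accessibility: w0Rw0, w0Rw1, w1Rw1
Branch closes: c and not c both at w1.
(One branch shown.) All branches close.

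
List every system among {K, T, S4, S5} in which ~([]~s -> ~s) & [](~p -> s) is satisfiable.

T-tableau for the formula:
1. ~([]~s -> ~s) & [](~p -> s), w0
2. ~([]~s -> ~s), w0   [&-rule on 1]
3. [](~p -> s), w0   [&-rule on 1]
4. []~s, w0   [~->-rule on 2]
5. s, w0   [~->-rule on 2]
6. ~p -> s, w0   [[]-rule on 3 via w0Rw0]
7. ~s, w0   [[]-rule on 4 via w0Rw0]
Accessibility: w0Rw0
Branch closes: s and ~s both at w0.
Every branch closes (one shown): unsatisfiable in T, hence also in S4, S5 (every S4/S5-frame is a T-frame).
K-tableau for the formula:
1. ~([]~s -> ~s) & [](~p -> s), w0
2. ~([]~s -> ~s), w0   [&-rule on 1]
3. [](~p -> s), w0   [&-rule on 1]
4. []~s, w0   [~->-rule on 2]
5. s, w0   [~->-rule on 2]
Complete open branch: satisfiable in K.

K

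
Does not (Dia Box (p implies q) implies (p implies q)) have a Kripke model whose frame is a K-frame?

Satisfiable (open branch found)

1. not (Dia Box (p implies q) implies (p implies q)), u
2. Dia Box (p implies q), u
3. not (p implies q), u
4. p, u
5. not q, u
6. Box (p implies q), v
Accessibility: uRv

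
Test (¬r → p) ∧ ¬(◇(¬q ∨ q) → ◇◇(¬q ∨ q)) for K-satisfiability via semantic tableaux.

1. (¬r → p) ∧ ¬(◇(¬q ∨ q) → ◇◇(¬q ∨ q)), w0
2. ¬r → p, w0
3. ¬(◇(¬q ∨ q) → ◇◇(¬q ∨ q)), w0
4. ◇(¬q ∨ q), w0
5. ¬◇◇(¬q ∨ q), w0
6. p, w0
7. ¬q ∨ q, w1
8. ¬◇(¬q ∨ q), w1
9. q, w1
Accessibility: w0Rw1

Satisfiable (open branch found)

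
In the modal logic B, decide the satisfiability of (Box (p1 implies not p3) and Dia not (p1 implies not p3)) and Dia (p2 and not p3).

1. (Box (p1 implies not p3) and Dia not (p1 implies not p3)) and Dia (p2 and not p3), w0
2. Box (p1 implies not p3) and Dia not (p1 implies not p3), w0
3. Dia (p2 and not p3), w0
4. Box (p1 implies not p3), w0
5. Dia not (p1 implies not p3), w0
6. p1 implies not p3, w0
7. not p3, w0
8. p2 and not p3, w1
9. p2, w1
10. not p3, w1
11. p1 implies not p3, w1
12. not (p1 implies not p3), w2
13. p1, w2
14. p3, w2
15. p1 implies not p3, w2
16. not p3, w2
Accessibility: w0Rw0, w0Rw1, w0Rw2, w1Rw0, w1Rw1, w2Rw0, w2Rw2
Branch closes: p3 and not p3 both at w2.
Every branch closes; the branch above is one of them.

Unsatisfiable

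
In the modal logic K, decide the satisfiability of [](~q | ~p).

Satisfiable (open branch found)

1. [](~q | ~p), u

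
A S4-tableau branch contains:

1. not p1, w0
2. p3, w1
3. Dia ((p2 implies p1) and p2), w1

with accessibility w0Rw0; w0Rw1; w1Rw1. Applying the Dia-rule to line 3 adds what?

a fresh world w2 with w1Rw2, and (p2 implies p1) and p2 at w2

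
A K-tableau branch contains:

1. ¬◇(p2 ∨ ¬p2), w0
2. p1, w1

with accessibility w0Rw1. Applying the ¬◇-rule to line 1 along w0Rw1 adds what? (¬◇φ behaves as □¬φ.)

¬◇φ behaves as □¬φ: propagate the negated body to each accessible world.

¬(p2 ∨ ¬p2), w1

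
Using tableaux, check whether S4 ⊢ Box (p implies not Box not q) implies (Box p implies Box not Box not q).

Tableau for the negation not (Box (p implies not Box not q) implies (Box p implies Box not Box not q)):
1. not (Box (p implies not Box not q) implies (Box p implies Box not Box not q)), 0
2. Box (p implies not Box not q), 0
3. not (Box p implies Box not Box not q), 0
4. Box p, 0
5. not Box not Box not q, 0
6. p implies not Box not q, 0
7. p, 0
8. not Box not q, 0
9. Box not q, 1
10. p implies not Box not q, 1
11. p, 1
12. not q, 1
13. not Box not q, 1
14. q, 2
15. p implies not Box not q, 2
16. p, 2
17. not Box not q, 2
18. q, 3
19. p implies not Box not q, 3
20. p, 3
21. not q, 3
Accessibility: 0R0, 0R1, 0R2, 0R3, 1R1, 1R3, 2R2, 3R3
Branch closes: q and not q both at 3.
Every branch of the negation's tableau closes; the branch above is one of them.

Valid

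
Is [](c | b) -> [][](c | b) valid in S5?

Valid in S5

Tableau for the negation ~([](c | b) -> [][](c | b)):
1. ~([](c | b) -> [][](c | b)), w0
2. [](c | b), w0   [~->-rule on 1]
3. ~[][](c | b), w0   [~->-rule on 1]
4. c | b, w0   [[]-rule on 2 via w0Rw0]
5. b, w0   [|-rule on 4 (branches; this branch)]
6. ~[](c | b), w1   [~[]-rule on 3: fresh world w1, w0Rw1]
7. c | b, w1   [[]-rule on 2 via w0Rw1]
8. b, w1   [|-rule on 7 (branches; this branch)]
9. ~(c | b), w2   [~[]-rule on 6: fresh world w2, w1Rw2]
10. ~c, w2   [~|-rule on 9]
11. ~b, w2   [~|-rule on 9]
12. c | b, w2   [[]-rule on 2 via w0Rw2]
13. b, w2   [|-rule on 12 (branches; this branch)]
Accessibility: w0Rw0, w0Rw1, w0Rw2, w1Rw0, w1Rw1, w1Rw2, w2Rw0, w2Rw1, w2Rw2
Branch closes: b and ~b both at w2.
Every branch of the negation's tableau closes; the branch above is one of them.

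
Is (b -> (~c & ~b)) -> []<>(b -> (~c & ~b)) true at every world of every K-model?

Not valid

Tableau for the negation ~((b -> (~c & ~b)) -> []<>(b -> (~c & ~b))):
1. ~((b -> (~c & ~b)) -> []<>(b -> (~c & ~b))), 0
2. b -> (~c & ~b), 0
3. ~[]<>(b -> (~c & ~b)), 0
4. ~c & ~b, 0
5. ~c, 0
6. ~b, 0
7. ~<>(b -> (~c & ~b)), 1
Accessibility: 0R1
The negation has an open branch (countermodel exists).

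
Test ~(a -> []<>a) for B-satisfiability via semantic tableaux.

1. ~(a -> []<>a), 0
2. a, 0
3. ~[]<>a, 0
4. ~<>a, 1
5. ~a, 0
Accessibility: 0R0, 0R1, 1R0, 1R1
Branch closes: a and ~a both at 0.
All branches of the tableau close; one closing branch shown above.

No, unsatisfiable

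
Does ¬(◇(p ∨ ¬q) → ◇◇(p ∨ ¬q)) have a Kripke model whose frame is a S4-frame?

1. ¬(◇(p ∨ ¬q) → ◇◇(p ∨ ¬q)), w0
2. ◇(p ∨ ¬q), w0
3. ¬◇◇(p ∨ ¬q), w0
4. ¬◇(p ∨ ¬q), w0
5. ¬(p ∨ ¬q), w0
6. ¬p, w0
7. q, w0
8. p ∨ ¬q, w1
9. ¬◇(p ∨ ¬q), w1
10. ¬(p ∨ ¬q), w1
11. ¬p, w1
12. q, w1
13. ¬q, w1
Accessibility: w0Rw0, w0Rw1, w1Rw1
Branch closes: q and ¬q both at w1.
Every branch closes; the branch above is one of them.

No, unsatisfiable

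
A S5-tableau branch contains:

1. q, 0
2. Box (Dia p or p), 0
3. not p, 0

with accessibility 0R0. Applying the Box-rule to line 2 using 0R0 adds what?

Dia p or p, 0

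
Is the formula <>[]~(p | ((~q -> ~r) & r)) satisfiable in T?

1. <>[]~(p | ((~q -> ~r) & r)), 0
2. []~(p | ((~q -> ~r) & r)), 1   [<>-rule on 1: fresh world 1, 0R1]
3. ~(p | ((~q -> ~r) & r)), 1   [[]-rule on 2 via 1R1]
4. ~p, 1   [~|-rule on 3]
5. ~((~q -> ~r) & r), 1   [~|-rule on 3]
6. ~r, 1   [~&-rule on 5 (branches; this branch)]
Accessibility: 0R0, 0R1, 1R1

Satisfiable (open branch found)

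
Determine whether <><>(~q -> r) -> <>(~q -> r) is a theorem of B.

Tableau for the negation ~(<><>(~q -> r) -> <>(~q -> r)):
1. ~(<><>(~q -> r) -> <>(~q -> r)), 0
2. <><>(~q -> r), 0
3. ~<>(~q -> r), 0
4. ~(~q -> r), 0
5. ~q, 0
6. ~r, 0
7. <>(~q -> r), 1
8. ~(~q -> r), 1
9. ~q, 1
10. ~r, 1
11. ~q -> r, 2
12. r, 2
Accessibility: 0R0, 0R1, 1R0, 1R1, 1R2, 2R1, 2R2
The negation has an open branch (countermodel exists).

No, not valid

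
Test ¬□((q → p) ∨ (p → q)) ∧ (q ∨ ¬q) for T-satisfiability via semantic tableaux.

No, unsatisfiable

1. ¬□((q → p) ∨ (p → q)) ∧ (q ∨ ¬q), 0
2. ¬□((q → p) ∨ (p → q)), 0
3. q ∨ ¬q, 0
4. ¬q, 0
5. ¬((q → p) ∨ (p → q)), 1
6. ¬(q → p), 1
7. ¬(p → q), 1
8. q, 1
9. ¬p, 1
10. p, 1
11. ¬q, 1
Accessibility: 0R0, 0R1, 1R1
Branch closes: p and ¬p both at 1.
Every branch closes; the branch above is one of them.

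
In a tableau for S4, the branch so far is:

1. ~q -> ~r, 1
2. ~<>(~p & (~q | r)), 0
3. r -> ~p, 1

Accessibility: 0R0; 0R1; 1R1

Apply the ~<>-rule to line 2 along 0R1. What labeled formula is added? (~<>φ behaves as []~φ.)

~<>φ behaves as []~φ: propagate the negated body to each accessible world.

~(~p & (~q | r)), 1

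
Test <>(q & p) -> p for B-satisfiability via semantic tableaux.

1. <>(q & p) -> p, u
2. p, u
Accessibility: uRu

Satisfiable (open branch found)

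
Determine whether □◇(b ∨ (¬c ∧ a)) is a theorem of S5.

Tableau for the negation ¬□◇(b ∨ (¬c ∧ a)):
1. ¬□◇(b ∨ (¬c ∧ a)), 0
2. ¬◇(b ∨ (¬c ∧ a)), 1
3. ¬(b ∨ (¬c ∧ a)), 0
4. ¬b, 0
5. ¬(¬c ∧ a), 0
6. ¬(b ∨ (¬c ∧ a)), 1
7. ¬b, 1
8. ¬(¬c ∧ a), 1
9. ¬a, 0
10. ¬a, 1
Accessibility: 0R0, 0R1, 1R0, 1R1
The negation has an open branch (countermodel exists).

Invalid (countermodel exists)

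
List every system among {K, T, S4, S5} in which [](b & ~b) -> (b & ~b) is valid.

K-tableau for the negation ~([](b & ~b) -> (b & ~b)):
1. ~([](b & ~b) -> (b & ~b)), 0
2. [](b & ~b), 0
3. ~(b & ~b), 0
4. b, 0
Complete open branch: countermodel on a K-frame, so not valid in K.
T-tableau for the negation ~([](b & ~b) -> (b & ~b)):
1. ~([](b & ~b) -> (b & ~b)), 0
2. [](b & ~b), 0
3. ~(b & ~b), 0
4. b & ~b, 0
5. b, 0
6. ~b, 0
Accessibility: 0R0
Branch closes: b and ~b both at 0.
Every branch closes (one shown): valid in T, hence also in S4, S5 (every theorem of T is a theorem of S4 and S5).

T, S4, S5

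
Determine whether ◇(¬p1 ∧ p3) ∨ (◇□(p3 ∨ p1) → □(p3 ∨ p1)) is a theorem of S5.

Valid

Tableau for the negation ¬(◇(¬p1 ∧ p3) ∨ (◇□(p3 ∨ p1) → □(p3 ∨ p1))):
1. ¬(◇(¬p1 ∧ p3) ∨ (◇□(p3 ∨ p1) → □(p3 ∨ p1))), 0
2. ¬◇(¬p1 ∧ p3), 0
3. ¬(◇□(p3 ∨ p1) → □(p3 ∨ p1)), 0
4. ◇□(p3 ∨ p1), 0
5. ¬□(p3 ∨ p1), 0
6. ¬(¬p1 ∧ p3), 0
7. ¬p3, 0
8. □(p3 ∨ p1), 1
9. ¬(¬p1 ∧ p3), 1
10. p3 ∨ p1, 0
11. p3 ∨ p1, 1
12. ¬p3, 1
13. p1, 0
14. p1, 1
15. ¬(p3 ∨ p1), 2
16. ¬p3, 2
17. ¬p1, 2
18. ¬(¬p1 ∧ p3), 2
19. p3 ∨ p1, 2
20. p1, 2
Accessibility: 0R0, 0R1, 0R2, 1R0, 1R1, 1R2, 2R0, 2R1, 2R2
Branch closes: p1 and ¬p1 both at 2.
Every branch of the negation's tableau closes; the branch above is one of them.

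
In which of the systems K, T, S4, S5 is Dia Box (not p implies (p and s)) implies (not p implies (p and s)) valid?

S5

S5-tableau for the negation not (Dia Box (not p implies (p and s)) implies (not p implies (p and s))):
1. not (Dia Box (not p implies (p and s)) implies (not p implies (p and s))), 0
2. Dia Box (not p implies (p and s)), 0
3. not (not p implies (p and s)), 0
4. not p, 0
5. not (p and s), 0
6. not s, 0
7. Box (not p implies (p and s)), 1
8. not p implies (p and s), 0
9. not p implies (p and s), 1
10. p and s, 0
11. p, 0
12. s, 0
Accessibility: 0R0, 0R1, 1R0, 1R1
Branch closes: p and not p both at 0.
Every branch closes (one shown): valid in S5.
S4-tableau for the negation not (Dia Box (not p implies (p and s)) implies (not p implies (p and s))):
1. not (Dia Box (not p implies (p and s)) implies (not p implies (p and s))), 0
2. Dia Box (not p implies (p and s)), 0
3. not (not p implies (p and s)), 0
4. not p, 0
5. not (p and s), 0
6. not s, 0
7. Box (not p implies (p and s)), 1
8. not p implies (p and s), 1
9. p and s, 1
10. p, 1
11. s, 1
Accessibility: 0R0, 0R1, 1R1
Complete open branch: countermodel on an S4-frame, so not valid in S4, nor in K, T (the same frame is also a K-frame and a T-frame).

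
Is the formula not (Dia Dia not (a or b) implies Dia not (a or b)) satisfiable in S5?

Unsatisfiable (every branch closes)

1. not (Dia Dia not (a or b) implies Dia not (a or b)), 0
2. Dia Dia not (a or b), 0
3. not Dia not (a or b), 0
4. a or b, 0
5. b, 0
6. Dia not (a or b), 1
7. a or b, 1
8. b, 1
9. not (a or b), 2
10. not a, 2
11. not b, 2
12. a or b, 2
13. b, 2
Accessibility: 0R0, 0R1, 0R2, 1R0, 1R1, 1R2, 2R0, 2R1, 2R2
Branch closes: b and not b both at 2.
(One branch shown.) All branches close.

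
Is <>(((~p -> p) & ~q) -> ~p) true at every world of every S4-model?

Tableau for the negation ~<>(((~p -> p) & ~q) -> ~p):
1. ~<>(((~p -> p) & ~q) -> ~p), w0
2. ~(((~p -> p) & ~q) -> ~p), w0
3. (~p -> p) & ~q, w0
4. p, w0
5. ~p -> p, w0
6. ~q, w0
Accessibility: w0Rw0
The negation has an open branch (countermodel exists).

No, not valid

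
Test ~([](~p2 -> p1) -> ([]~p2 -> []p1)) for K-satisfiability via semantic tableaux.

Unsatisfiable

1. ~([](~p2 -> p1) -> ([]~p2 -> []p1)), 0
2. [](~p2 -> p1), 0
3. ~([]~p2 -> []p1), 0
4. []~p2, 0
5. ~[]p1, 0
6. ~p1, 1
7. ~p2 -> p1, 1
8. ~p2, 1
9. p1, 1
Accessibility: 0R1
Branch closes: p1 and ~p1 both at 1.
All branches of the tableau close; one closing branch shown above.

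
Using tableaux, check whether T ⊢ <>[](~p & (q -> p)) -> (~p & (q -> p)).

Tableau for the negation ~(<>[](~p & (q -> p)) -> (~p & (q -> p))):
1. ~(<>[](~p & (q -> p)) -> (~p & (q -> p))), 0
2. <>[](~p & (q -> p)), 0   [~->-rule on 1]
3. ~(~p & (q -> p)), 0   [~->-rule on 1]
4. ~(q -> p), 0   [~&-rule on 3 (branches; this branch)]
5. q, 0   [~->-rule on 4]
6. ~p, 0   [~->-rule on 4]
7. [](~p & (q -> p)), 1   [<>-rule on 2: fresh world 1, 0R1]
8. ~p & (q -> p), 1   [[]-rule on 7 via 1R1]
9. ~p, 1   [&-rule on 8]
10. q -> p, 1   [&-rule on 8]
11. ~q, 1   [->-rule on 10 (branches; this branch)]
Accessibility: 0R0, 0R1, 1R1
The negation has an open branch (countermodel exists).

No, not valid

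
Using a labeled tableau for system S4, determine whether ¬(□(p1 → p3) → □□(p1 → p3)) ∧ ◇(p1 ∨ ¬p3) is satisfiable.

1. ¬(□(p1 → p3) → □□(p1 → p3)) ∧ ◇(p1 ∨ ¬p3), u
2. ¬(□(p1 → p3) → □□(p1 → p3)), u
3. ◇(p1 ∨ ¬p3), u
4. □(p1 → p3), u
5. ¬□□(p1 → p3), u
6. p1 → p3, u
7. p3, u
8. p1 ∨ ¬p3, v
9. p1 → p3, v
10. ¬p3, v
11. ¬p1, v
12. ¬□(p1 → p3), w
13. p1 → p3, w
14. p3, w
15. ¬(p1 → p3), x
16. p1, x
17. ¬p3, x
18. p1 → p3, x
19. p3, x
Accessibility: uRu, uRv, uRw, uRx, vRv, wRw, wRx, xRx
Branch closes: p3 and ¬p3 both at x.
All branches of the tableau close; one closing branch shown above.

Unsatisfiable (every branch closes)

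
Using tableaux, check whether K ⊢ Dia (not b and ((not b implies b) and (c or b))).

Invalid (countermodel exists)

Tableau for the negation not Dia (not b and ((not b implies b) and (c or b))):
1. not Dia (not b and ((not b implies b) and (c or b))), 0
The negation has an open branch (countermodel exists).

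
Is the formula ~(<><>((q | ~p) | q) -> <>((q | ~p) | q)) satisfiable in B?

1. ~(<><>((q | ~p) | q) -> <>((q | ~p) | q)), 0
2. <><>((q | ~p) | q), 0
3. ~<>((q | ~p) | q), 0
4. ~((q | ~p) | q), 0
5. ~(q | ~p), 0
6. ~q, 0
7. p, 0
8. <>((q | ~p) | q), 1
9. ~((q | ~p) | q), 1
10. ~(q | ~p), 1
11. ~q, 1
12. p, 1
13. (q | ~p) | q, 2
14. q, 2
Accessibility: 0R0, 0R1, 1R0, 1R1, 1R2, 2R1, 2R2

Satisfiable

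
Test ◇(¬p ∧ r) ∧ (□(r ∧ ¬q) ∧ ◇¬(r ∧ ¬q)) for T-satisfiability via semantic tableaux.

1. ◇(¬p ∧ r) ∧ (□(r ∧ ¬q) ∧ ◇¬(r ∧ ¬q)), u
2. ◇(¬p ∧ r), u
3. □(r ∧ ¬q) ∧ ◇¬(r ∧ ¬q), u
4. □(r ∧ ¬q), u
5. ◇¬(r ∧ ¬q), u
6. r ∧ ¬q, u
7. r, u
8. ¬q, u
9. ¬p ∧ r, v
10. ¬p, v
11. r, v
12. r ∧ ¬q, v
13. ¬q, v
14. ¬(r ∧ ¬q), w
15. r ∧ ¬q, w
16. r, w
17. ¬q, w
18. q, w
Accessibility: uRu, uRv, uRw, vRv, wRw
Branch closes: q and ¬q both at w.
(One branch shown.) All branches close.

No, unsatisfiable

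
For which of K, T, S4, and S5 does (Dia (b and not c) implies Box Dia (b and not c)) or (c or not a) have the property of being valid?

S5

S5-tableau for the negation not ((Dia (b and not c) implies Box Dia (b and not c)) or (c or not a)):
1. not ((Dia (b and not c) implies Box Dia (b and not c)) or (c or not a)), u
2. not (Dia (b and not c) implies Box Dia (b and not c)), u   [neg-or-rule on 1]
3. not (c or not a), u   [neg-or-rule on 1]
4. Dia (b and not c), u   [neg-implies-rule on 2]
5. not Box Dia (b and not c), u   [neg-implies-rule on 2]
6. not c, u   [neg-or-rule on 3]
7. a, u   [neg-or-rule on 3]
8. b and not c, v   [Dia-rule on 4: fresh world v, uRv]
9. b, v   [and-rule on 8]
10. not c, v   [and-rule on 8]
11. not Dia (b and not c), w   [neg-Box-rule on 5: fresh world w, uRw]
12. not (b and not c), u   [neg-Dia-rule on 11 via wRu]
13. not (b and not c), v   [neg-Dia-rule on 11 via wRv]
14. not (b and not c), w   [neg-Dia-rule on 11 via wRw]
15. not b, u   [neg-and-rule on 12 (branches; this branch)]
16. c, v   [neg-and-rule on 13 (branches; this branch)]
Accessibility: uRu, uRv, uRw, vRu, vRv, vRw, wRu, wRv, wRw
Branch closes: c and not c both at v.
Every branch closes (one shown): valid in S5.
S4-tableau for the negation not ((Dia (b and not c) implies Box Dia (b and not c)) or (c or not a)):
1. not ((Dia (b and not c) implies Box Dia (b and not c)) or (c or not a)), u
2. not (Dia (b and not c) implies Box Dia (b and not c)), u   [neg-or-rule on 1]
3. not (c or not a), u   [neg-or-rule on 1]
4. Dia (b and not c), u   [neg-implies-rule on 2]
5. not Box Dia (b and not c), u   [neg-implies-rule on 2]
6. not c, u   [neg-or-rule on 3]
7. a, u   [neg-or-rule on 3]
8. b and not c, v   [Dia-rule on 4: fresh world v, uRv]
9. b, v   [and-rule on 8]
10. not c, v   [and-rule on 8]
11. not Dia (b and not c), w   [neg-Box-rule on 5: fresh world w, uRw]
12. not (b and not c), w   [neg-Dia-rule on 11 via wRw]
13. c, w   [neg-and-rule on 12 (branches; this branch)]
Accessibility: uRu, uRv, uRw, vRv, wRw
Complete open branch: countermodel on an S4-frame, so not valid in S4, nor in K, T (the same frame is also a K-frame and a T-frame).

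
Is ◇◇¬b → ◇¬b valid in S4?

Yes, valid

Tableau for the negation ¬(◇◇¬b → ◇¬b):
1. ¬(◇◇¬b → ◇¬b), 0
2. ◇◇¬b, 0
3. ¬◇¬b, 0
4. b, 0
5. ◇¬b, 1
6. b, 1
7. ¬b, 2
8. b, 2
Accessibility: 0R0, 0R1, 0R2, 1R1, 1R2, 2R2
Branch closes: b and ¬b both at 2.
Every branch of the negation's tableau closes; the branch above is one of them.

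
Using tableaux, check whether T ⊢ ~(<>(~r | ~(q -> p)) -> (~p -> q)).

Tableau for the negation <>(~r | ~(q -> p)) -> (~p -> q):
1. <>(~r | ~(q -> p)) -> (~p -> q), u
2. ~p -> q, u
3. q, u
Accessibility: uRu
The negation has an open branch (countermodel exists).

Invalid (countermodel exists)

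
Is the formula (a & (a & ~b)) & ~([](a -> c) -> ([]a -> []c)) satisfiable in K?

1. (a & (a & ~b)) & ~([](a -> c) -> ([]a -> []c)), u
2. a & (a & ~b), u
3. ~([](a -> c) -> ([]a -> []c)), u
4. a, u
5. a & ~b, u
6. [](a -> c), u
7. ~([]a -> []c), u
8. ~b, u
9. []a, u
10. ~[]c, u
11. ~c, v
12. a -> c, v
13. a, v
14. c, v
Accessibility: uRv
Branch closes: c and ~c both at v.
All branches of the tableau close; one closing branch shown above.

Unsatisfiable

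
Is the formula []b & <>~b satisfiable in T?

1. []b & <>~b, 0
2. []b, 0
3. <>~b, 0
4. b, 0
5. ~b, 1
6. b, 1
Accessibility: 0R0, 0R1, 1R1
Branch closes: b and ~b both at 1.
All branches of the tableau close; one closing branch shown above.

Unsatisfiable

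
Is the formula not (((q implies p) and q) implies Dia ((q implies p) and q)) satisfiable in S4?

1. not (((q implies p) and q) implies Dia ((q implies p) and q)), u
2. (q implies p) and q, u
3. not Dia ((q implies p) and q), u
4. q implies p, u
5. q, u
6. not ((q implies p) and q), u
7. p, u
8. not (q implies p), u
9. not p, u
Accessibility: uRu
Branch closes: p and not p both at u.
Every branch closes; the branch above is one of them.

No, unsatisfiable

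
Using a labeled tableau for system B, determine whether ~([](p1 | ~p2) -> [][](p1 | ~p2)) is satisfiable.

1. ~([](p1 | ~p2) -> [][](p1 | ~p2)), 0
2. [](p1 | ~p2), 0   [~->-rule on 1]
3. ~[][](p1 | ~p2), 0   [~->-rule on 1]
4. p1 | ~p2, 0   [[]-rule on 2 via 0R0]
5. ~p2, 0   [|-rule on 4 (branches; this branch)]
6. ~[](p1 | ~p2), 1   [~[]-rule on 3: fresh world 1, 0R1]
7. p1 | ~p2, 1   [[]-rule on 2 via 0R1]
8. ~p2, 1   [|-rule on 7 (branches; this branch)]
9. ~(p1 | ~p2), 2   [~[]-rule on 6: fresh world 2, 1R2]
10. ~p1, 2   [~|-rule on 9]
11. p2, 2   [~|-rule on 9]
Accessibility: 0R0, 0R1, 1R0, 1R1, 1R2, 2R1, 2R2

Satisfiable (open branch found)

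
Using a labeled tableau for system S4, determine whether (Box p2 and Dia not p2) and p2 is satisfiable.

No, unsatisfiable

1. (Box p2 and Dia not p2) and p2, w0
2. Box p2 and Dia not p2, w0
3. p2, w0
4. Box p2, w0
5. Dia not p2, w0
6. not p2, w1
7. p2, w1
Accessibility: w0Rw0, w0Rw1, w1Rw1
Branch closes: p2 and not p2 both at w1.
Every branch closes; the branch above is one of them.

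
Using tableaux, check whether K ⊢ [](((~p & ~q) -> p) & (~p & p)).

Tableau for the negation ~[](((~p & ~q) -> p) & (~p & p)):
1. ~[](((~p & ~q) -> p) & (~p & p)), w0
2. ~(((~p & ~q) -> p) & (~p & p)), w1
3. ~(~p & p), w1
4. ~p, w1
Accessibility: w0Rw1
The negation has an open branch (countermodel exists).

No, not valid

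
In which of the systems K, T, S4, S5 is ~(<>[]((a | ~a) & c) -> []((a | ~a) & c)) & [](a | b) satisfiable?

K, T, S4

S5-tableau for the formula:
1. ~(<>[]((a | ~a) & c) -> []((a | ~a) & c)) & [](a | b), w0
2. ~(<>[]((a | ~a) & c) -> []((a | ~a) & c)), w0
3. [](a | b), w0
4. <>[]((a | ~a) & c), w0
5. ~[]((a | ~a) & c), w0
6. a | b, w0
7. b, w0
8. []((a | ~a) & c), w1
9. a | b, w1
10. (a | ~a) & c, w0
11. a | ~a, w0
12. c, w0
13. (a | ~a) & c, w1
14. a | ~a, w1
15. c, w1
16. b, w1
17. ~a, w0
18. ~a, w1
19. ~((a | ~a) & c), w2
20. a | b, w2
21. (a | ~a) & c, w2
22. a | ~a, w2
23. c, w2
24. ~(a | ~a), w2
25. ~a, w2
26. a, w2
Accessibility: w0Rw0, w0Rw1, w0Rw2, w1Rw0, w1Rw1, w1Rw2, w2Rw0, w2Rw1, w2Rw2
Branch closes: a and ~a both at w2.
Every branch closes (one shown): unsatisfiable in S5.
S4-tableau for the formula:
1. ~(<>[]((a | ~a) & c) -> []((a | ~a) & c)) & [](a | b), w0
2. ~(<>[]((a | ~a) & c) -> []((a | ~a) & c)), w0
3. [](a | b), w0
4. <>[]((a | ~a) & c), w0
5. ~[]((a | ~a) & c), w0
6. a | b, w0
7. b, w0
8. []((a | ~a) & c), w1
9. a | b, w1
10. (a | ~a) & c, w1
11. a | ~a, w1
12. c, w1
13. b, w1
14. ~a, w1
15. ~((a | ~a) & c), w2
16. a | b, w2
17. ~c, w2
18. b, w2
Accessibility: w0Rw0, w0Rw1, w0Rw2, w1Rw1, w2Rw2
Complete open branch: satisfiable in S4, hence also in K, T (this S4-model is also a K-model and a T-model).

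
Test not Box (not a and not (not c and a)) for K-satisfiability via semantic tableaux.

1. not Box (not a and not (not c and a)), u
2. not (not a and not (not c and a)), v
3. not c and a, v
4. not c, v
5. a, v
Accessibility: uRv

Satisfiable (open branch found)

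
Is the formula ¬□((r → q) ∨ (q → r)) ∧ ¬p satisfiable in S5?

Unsatisfiable

1. ¬□((r → q) ∨ (q → r)) ∧ ¬p, w0
2. ¬□((r → q) ∨ (q → r)), w0
3. ¬p, w0
4. ¬((r → q) ∨ (q → r)), w1
5. ¬(r → q), w1
6. ¬(q → r), w1
7. r, w1
8. ¬q, w1
9. q, w1
10. ¬r, w1
Accessibility: w0Rw0, w0Rw1, w1Rw0, w1Rw1
Branch closes: q and ¬q both at w1.
Every branch closes; the branch above is one of them.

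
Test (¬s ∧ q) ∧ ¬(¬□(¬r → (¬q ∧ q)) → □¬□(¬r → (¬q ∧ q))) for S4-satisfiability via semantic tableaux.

Satisfiable

1. (¬s ∧ q) ∧ ¬(¬□(¬r → (¬q ∧ q)) → □¬□(¬r → (¬q ∧ q))), 0
2. ¬s ∧ q, 0
3. ¬(¬□(¬r → (¬q ∧ q)) → □¬□(¬r → (¬q ∧ q))), 0
4. ¬s, 0
5. q, 0
6. ¬□(¬r → (¬q ∧ q)), 0
7. ¬□¬□(¬r → (¬q ∧ q)), 0
8. ¬(¬r → (¬q ∧ q)), 1
9. ¬r, 1
10. ¬(¬q ∧ q), 1
11. ¬q, 1
12. □(¬r → (¬q ∧ q)), 2
13. ¬r → (¬q ∧ q), 2
14. r, 2
Accessibility: 0R0, 0R1, 0R2, 1R1, 2R2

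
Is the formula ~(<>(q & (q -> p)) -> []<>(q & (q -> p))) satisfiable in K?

1. ~(<>(q & (q -> p)) -> []<>(q & (q -> p))), u
2. <>(q & (q -> p)), u   [~->-rule on 1]
3. ~[]<>(q & (q -> p)), u   [~->-rule on 1]
4. q & (q -> p), v   [<>-rule on 2: fresh world v, uRv]
5. q, v   [&-rule on 4]
6. q -> p, v   [&-rule on 4]
7. p, v   [->-rule on 6 (branches; this branch)]
8. ~<>(q & (q -> p)), w   [~[]-rule on 3: fresh world w, uRw]
Accessibility: uRv, uRw

Yes, satisfiable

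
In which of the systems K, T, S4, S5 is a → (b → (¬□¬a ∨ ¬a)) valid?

T, S4, S5

K-tableau for the negation ¬(a → (b → (¬□¬a ∨ ¬a))):
1. ¬(a → (b → (¬□¬a ∨ ¬a))), w0
2. a, w0
3. ¬(b → (¬□¬a ∨ ¬a)), w0
4. b, w0
5. ¬(¬□¬a ∨ ¬a), w0
6. □¬a, w0
Complete open branch: countermodel on a K-frame, so not valid in K.
T-tableau for the negation ¬(a → (b → (¬□¬a ∨ ¬a))):
1. ¬(a → (b → (¬□¬a ∨ ¬a))), w0
2. a, w0
3. ¬(b → (¬□¬a ∨ ¬a)), w0
4. b, w0
5. ¬(¬□¬a ∨ ¬a), w0
6. □¬a, w0
7. ¬a, w0
Accessibility: w0Rw0
Branch closes: a and ¬a both at w0.
Every branch closes (one shown): valid in T, hence also in S4, S5 (every theorem of T is a theorem of S4 and S5).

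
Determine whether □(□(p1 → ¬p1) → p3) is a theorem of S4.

Tableau for the negation ¬□(□(p1 → ¬p1) → p3):
1. ¬□(□(p1 → ¬p1) → p3), w0
2. ¬(□(p1 → ¬p1) → p3), w1
3. □(p1 → ¬p1), w1
4. ¬p3, w1
5. p1 → ¬p1, w1
6. ¬p1, w1
Accessibility: w0Rw0, w0Rw1, w1Rw1
The negation has an open branch (countermodel exists).

No, not valid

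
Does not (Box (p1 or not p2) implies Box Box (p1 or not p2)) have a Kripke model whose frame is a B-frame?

1. not (Box (p1 or not p2) implies Box Box (p1 or not p2)), u
2. Box (p1 or not p2), u
3. not Box Box (p1 or not p2), u
4. p1 or not p2, u
5. not p2, u
6. not Box (p1 or not p2), v
7. p1 or not p2, v
8. not p2, v
9. not (p1 or not p2), w
10. not p1, w
11. p2, w
Accessibility: uRu, uRv, vRu, vRv, vRw, wRv, wRw

Satisfiable (open branch found)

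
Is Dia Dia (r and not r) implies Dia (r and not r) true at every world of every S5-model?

Tableau for the negation not (Dia Dia (r and not r) implies Dia (r and not r)):
1. not (Dia Dia (r and not r) implies Dia (r and not r)), u
2. Dia Dia (r and not r), u
3. not Dia (r and not r), u
4. not (r and not r), u
5. r, u
6. Dia (r and not r), v
7. not (r and not r), v
8. r, v
9. r and not r, w
10. r, w
11. not r, w
Accessibility: uRu, uRv, uRw, vRu, vRv, vRw, wRu, wRv, wRw
Branch closes: r and not r both at w.
All branches of the negation close; one closing branch shown above.

Valid in S5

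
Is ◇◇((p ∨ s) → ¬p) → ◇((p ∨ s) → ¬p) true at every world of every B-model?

Not valid

Tableau for the negation ¬(◇◇((p ∨ s) → ¬p) → ◇((p ∨ s) → ¬p)):
1. ¬(◇◇((p ∨ s) → ¬p) → ◇((p ∨ s) → ¬p)), 0
2. ◇◇((p ∨ s) → ¬p), 0   [¬→-rule on 1]
3. ¬◇((p ∨ s) → ¬p), 0   [¬→-rule on 1]
4. ¬((p ∨ s) → ¬p), 0   [¬◇-rule on 3 via 0R0]
5. p ∨ s, 0   [¬→-rule on 4]
6. p, 0   [¬→-rule on 4]
7. s, 0   [∨-rule on 5 (branches; this branch)]
8. ◇((p ∨ s) → ¬p), 1   [◇-rule on 2: fresh world 1, 0R1]
9. ¬((p ∨ s) → ¬p), 1   [¬◇-rule on 3 via 0R1]
10. p ∨ s, 1   [¬→-rule on 9]
11. p, 1   [¬→-rule on 9]
12. s, 1   [∨-rule on 10 (branches; this branch)]
13. (p ∨ s) → ¬p, 2   [◇-rule on 8: fresh world 2, 1R2]
14. ¬p, 2   [→-rule on 13 (branches; this branch)]
Accessibility: 0R0, 0R1, 1R0, 1R1, 1R2, 2R1, 2R2
The negation has an open branch (countermodel exists).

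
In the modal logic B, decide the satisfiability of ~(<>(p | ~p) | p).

1. ~(<>(p | ~p) | p), u
2. ~<>(p | ~p), u   [~|-rule on 1]
3. ~p, u   [~|-rule on 1]
4. ~(p | ~p), u   [~<>-rule on 2 via uRu]
5. p, u   [~|-rule on 4]
Accessibility: uRu
Branch closes: p and ~p both at u.
(One branch shown.) All branches close.

Unsatisfiable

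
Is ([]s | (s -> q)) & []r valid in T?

Tableau for the negation ~(([]s | (s -> q)) & []r):
1. ~(([]s | (s -> q)) & []r), u
2. ~[]r, u
3. ~r, v
Accessibility: uRu, uRv, vRv
The negation has an open branch (countermodel exists).

Invalid (countermodel exists)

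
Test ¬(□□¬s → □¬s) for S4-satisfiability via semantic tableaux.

1. ¬(□□¬s → □¬s), u
2. □□¬s, u   [¬→-rule on 1]
3. ¬□¬s, u   [¬→-rule on 1]
4. □¬s, u   [□-rule on 2 via uRu]
5. ¬s, u   [□-rule on 4 via uRu]
6. s, v   [¬□-rule on 3: fresh world v, uRv]
7. □¬s, v   [□-rule on 2 via uRv]
8. ¬s, v   [□-rule on 4 via uRv]
Accessibility: uRu, uRv, vRv
Branch closes: s and ¬s both at v.
Every branch closes; the branch above is one of them.

Unsatisfiable (every branch closes)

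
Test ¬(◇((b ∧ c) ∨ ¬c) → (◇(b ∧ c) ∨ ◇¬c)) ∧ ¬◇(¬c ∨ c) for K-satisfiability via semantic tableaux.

1. ¬(◇((b ∧ c) ∨ ¬c) → (◇(b ∧ c) ∨ ◇¬c)) ∧ ¬◇(¬c ∨ c), 0
2. ¬(◇((b ∧ c) ∨ ¬c) → (◇(b ∧ c) ∨ ◇¬c)), 0
3. ¬◇(¬c ∨ c), 0
4. ◇((b ∧ c) ∨ ¬c), 0
5. ¬(◇(b ∧ c) ∨ ◇¬c), 0
6. ¬◇(b ∧ c), 0
7. ¬◇¬c, 0
8. (b ∧ c) ∨ ¬c, 1
9. ¬(¬c ∨ c), 1
10. c, 1
11. ¬c, 1
Accessibility: 0R1
Branch closes: c and ¬c both at 1.
All branches of the tableau close; one closing branch shown above.

Unsatisfiable (every branch closes)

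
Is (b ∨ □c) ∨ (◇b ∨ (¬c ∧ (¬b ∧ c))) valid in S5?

Invalid (countermodel exists)

Tableau for the negation ¬((b ∨ □c) ∨ (◇b ∨ (¬c ∧ (¬b ∧ c)))):
1. ¬((b ∨ □c) ∨ (◇b ∨ (¬c ∧ (¬b ∧ c)))), w0
2. ¬(b ∨ □c), w0
3. ¬(◇b ∨ (¬c ∧ (¬b ∧ c))), w0
4. ¬b, w0
5. ¬□c, w0
6. ¬◇b, w0
7. ¬(¬c ∧ (¬b ∧ c)), w0
8. ¬(¬b ∧ c), w0
9. ¬c, w0
10. ¬c, w1
11. ¬b, w1
Accessibility: w0Rw0, w0Rw1, w1Rw0, w1Rw1
The negation has an open branch (countermodel exists).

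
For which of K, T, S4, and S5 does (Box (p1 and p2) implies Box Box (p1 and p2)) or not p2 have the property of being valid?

S4-tableau for the negation not ((Box (p1 and p2) implies Box Box (p1 and p2)) or not p2):
1. not ((Box (p1 and p2) implies Box Box (p1 and p2)) or not p2), 0
2. not (Box (p1 and p2) implies Box Box (p1 and p2)), 0   [neg-or-rule on 1]
3. p2, 0   [neg-or-rule on 1]
4. Box (p1 and p2), 0   [neg-implies-rule on 2]
5. not Box Box (p1 and p2), 0   [neg-implies-rule on 2]
6. p1 and p2, 0   [Box-rule on 4 via 0R0]
7. p1, 0   [and-rule on 6]
8. not Box (p1 and p2), 1   [neg-Box-rule on 5: fresh world 1, 0R1]
9. p1 and p2, 1   [Box-rule on 4 via 0R1]
10. p1, 1   [and-rule on 9]
11. p2, 1   [and-rule on 9]
12. not (p1 and p2), 2   [neg-Box-rule on 8: fresh world 2, 1R2]
13. p1 and p2, 2   [Box-rule on 4 via 0R2]
14. p1, 2   [and-rule on 13]
15. p2, 2   [and-rule on 13]
16. not p2, 2   [neg-and-rule on 12 (branches; this branch)]
Accessibility: 0R0, 0R1, 0R2, 1R1, 1R2, 2R2
Branch closes: p2 and not p2 both at 2.
Every branch closes (one shown): valid in S4, hence also in S5 (every theorem of S4 is a theorem of S5).
T-tableau for the negation not ((Box (p1 and p2) implies Box Box (p1 and p2)) or not p2):
1. not ((Box (p1 and p2) implies Box Box (p1 and p2)) or not p2), 0
2. not (Box (p1 and p2) implies Box Box (p1 and p2)), 0   [neg-or-rule on 1]
3. p2, 0   [neg-or-rule on 1]
4. Box (p1 and p2), 0   [neg-implies-rule on 2]
5. not Box Box (p1 and p2), 0   [neg-implies-rule on 2]
6. p1 and p2, 0   [Box-rule on 4 via 0R0]
7. p1, 0   [and-rule on 6]
8. not Box (p1 and p2), 1   [neg-Box-rule on 5: fresh world 1, 0R1]
9. p1 and p2, 1   [Box-rule on 4 via 0R1]
10. p1, 1   [and-rule on 9]
11. p2, 1   [and-rule on 9]
12. not (p1 and p2), 2   [neg-Box-rule on 8: fresh world 2, 1R2]
13. not p2, 2   [neg-and-rule on 12 (branches; this branch)]
Accessibility: 0R0, 0R1, 1R1, 1R2, 2R2
Complete open branch: countermodel on a T-frame, so not valid in T, nor in K (the same frame is also a K-frame).

S4, S5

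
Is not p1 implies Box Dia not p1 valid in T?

Not valid

Tableau for the negation not (not p1 implies Box Dia not p1):
1. not (not p1 implies Box Dia not p1), 0
2. not p1, 0
3. not Box Dia not p1, 0
4. not Dia not p1, 1
5. p1, 1
Accessibility: 0R0, 0R1, 1R1
The negation has an open branch (countermodel exists).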